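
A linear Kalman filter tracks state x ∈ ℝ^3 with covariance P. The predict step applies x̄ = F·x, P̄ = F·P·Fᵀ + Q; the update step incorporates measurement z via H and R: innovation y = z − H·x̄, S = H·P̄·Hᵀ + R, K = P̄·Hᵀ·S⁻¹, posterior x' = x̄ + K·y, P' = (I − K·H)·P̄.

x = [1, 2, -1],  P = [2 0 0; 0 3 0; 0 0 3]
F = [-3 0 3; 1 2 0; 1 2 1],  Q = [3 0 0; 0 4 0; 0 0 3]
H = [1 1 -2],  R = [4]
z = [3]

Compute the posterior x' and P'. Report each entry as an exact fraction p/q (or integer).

x̄ = F·x = [-6, 5, 4]
P̄ = F·P·Fᵀ + Q = [48 -6 3; -6 18 14; 3 14 20]
y = z − H·x̄ = [12]
S = H·P̄·Hᵀ + R = [70]
K = P̄·Hᵀ·S⁻¹ = [18/35; -8/35; -23/70]
x' = x̄ + K·y = [6/35, 79/35, 2/35]
P' = (I − K·H)·P̄ = [1032/35 78/35 519/35; 78/35 502/35 306/35; 519/35 306/35 871/70]

x' = [6/35, 79/35, 2/35]
P' = [1032/35 78/35 519/35; 78/35 502/35 306/35; 519/35 306/35 871/70]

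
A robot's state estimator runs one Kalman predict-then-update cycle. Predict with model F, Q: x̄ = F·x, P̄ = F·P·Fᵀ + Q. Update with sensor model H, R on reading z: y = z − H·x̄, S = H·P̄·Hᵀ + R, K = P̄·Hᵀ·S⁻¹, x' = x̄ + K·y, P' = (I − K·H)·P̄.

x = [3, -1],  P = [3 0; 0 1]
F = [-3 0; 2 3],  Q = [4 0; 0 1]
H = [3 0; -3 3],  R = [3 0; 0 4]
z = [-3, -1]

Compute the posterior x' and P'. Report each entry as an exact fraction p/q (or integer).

x̄ = F·x = [-9, 3]
P̄ = F·P·Fᵀ + Q = [31 -18; -18 22]
y = z − H·x̄ = [24, -37]
S = H·P̄·Hᵀ + R = [282 -441; -441 805]
K = P̄·Hᵀ·S⁻¹ = [478/1549 -21/1549; 450/1549 3342/10843]
x' = x̄ + K·y = [-1692/1549, -15525/10843]
P' = (I − K·H)·P̄ = [478/1549 450/1549; 450/1549 7606/10843]

x' = [-1692/1549, -15525/10843]
P' = [478/1549 450/1549; 450/1549 7606/10843]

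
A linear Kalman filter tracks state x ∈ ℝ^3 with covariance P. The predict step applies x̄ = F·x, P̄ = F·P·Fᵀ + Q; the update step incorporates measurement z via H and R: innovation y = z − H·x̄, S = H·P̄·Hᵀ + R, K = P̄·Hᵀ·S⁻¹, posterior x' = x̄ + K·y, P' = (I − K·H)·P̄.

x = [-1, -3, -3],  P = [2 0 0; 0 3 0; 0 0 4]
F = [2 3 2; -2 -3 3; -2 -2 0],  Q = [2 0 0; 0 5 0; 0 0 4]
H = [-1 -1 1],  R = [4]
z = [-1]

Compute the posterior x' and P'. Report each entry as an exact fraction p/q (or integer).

x̄ = F·x = [-17, 2, 8]
P̄ = F·P·Fᵀ + Q = [53 -11 -26; -11 76 26; -26 26 24]
y = z − H·x̄ = [-24]
S = H·P̄·Hᵀ + R = [135]
K = P̄·Hᵀ·S⁻¹ = [-68/135; -13/45; 8/45]
x' = x̄ + K·y = [-221/45, 134/15, 56/15]
P' = (I − K·H)·P̄ = [2531/135 -1379/45 -626/45; -1379/45 971/15 494/15; -626/45 494/15 296/15]

x' = [-221/45, 134/15, 56/15]
P' = [2531/135 -1379/45 -626/45; -1379/45 971/15 494/15; -626/45 494/15 296/15]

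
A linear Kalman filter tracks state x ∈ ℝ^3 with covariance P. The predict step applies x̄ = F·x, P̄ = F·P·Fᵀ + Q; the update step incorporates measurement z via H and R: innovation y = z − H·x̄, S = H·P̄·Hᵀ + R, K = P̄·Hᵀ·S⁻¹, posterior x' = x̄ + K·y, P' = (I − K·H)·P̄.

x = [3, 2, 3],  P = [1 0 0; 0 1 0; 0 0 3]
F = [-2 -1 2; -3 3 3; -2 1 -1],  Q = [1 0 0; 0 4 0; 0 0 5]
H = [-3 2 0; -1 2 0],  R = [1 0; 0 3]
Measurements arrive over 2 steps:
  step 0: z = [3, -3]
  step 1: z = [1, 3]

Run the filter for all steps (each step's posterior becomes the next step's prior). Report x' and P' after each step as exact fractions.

step 0: x' = [-21938/7507, -21346/7507, -59725/7507], P' = [7110/7507 8883/7507 -1101/7507; 8883/7507 12495/7507 -1176/7507; -1101/7507 -1176/7507 90283/7507]
step 1: x' = [201679700/245357873, 413580931/245357873, 763565397/245357873], P' = [241341806/245357873 301547164/245357873 -94315265/245357873; 301547164/245357873 422513744/245357873 -131930476/245357873; -94315265/245357873 -131930476/245357873 1604740183/245357873]

step 0: x̄ = F·x = [-2, 6, -7]
step 0: P̄ = F·P·Fᵀ + Q = [18 21 -3; 21 49 0; -3 0 13]
step 0: y = z − H·x̄ = [-15, -17]
step 0: S = H·P̄·Hᵀ + R = [107 82; 82 133]
step 0: K = P̄·Hᵀ·S⁻¹ = [-3564/7507 3552/7507; -1659/7507 5369/7507; 951/7507 -417/7507]
step 0: x' = x̄ + K·y = [-21938/7507, -21346/7507, -59725/7507]
step 0: P' = (I − K·H)·P̄ = [7110/7507 8883/7507 -1101/7507; 8883/7507 12495/7507 -1176/7507; -1101/7507 -1176/7507 90283/7507]
step 1: x̄ = F·x = [-54228/7507, -177399/7507, 82255/7507]
step 1: P̄ = F·P·Fᵀ + Q = [458618/7507 529908/7507 -165947/7507; 529908/7507 857776/7507 -267348/7507; -165947/7507 -267348/7507 131169/7507]
step 1: y = z − H·x̄ = [199621/7507, 323091/7507]
step 1: S = H·P̄·Hᵀ + R = [1207277/7507 567694/7507; 567694/7507 1792611/7507]
step 1: K = P̄·Hᵀ·S⁻¹ = [-120931090/245357873 120584174/245357873; -59614004/245357873 181160108/245357873; 19084843/245357873 -56515229/245357873]
step 1: x' = x̄ + K·y = [201679700/245357873, 413580931/245357873, 763565397/245357873]
step 1: P' = (I − K·H)·P̄ = [241341806/245357873 301547164/245357873 -94315265/245357873; 301547164/245357873 422513744/245357873 -131930476/245357873; -94315265/245357873 -131930476/245357873 1604740183/245357873]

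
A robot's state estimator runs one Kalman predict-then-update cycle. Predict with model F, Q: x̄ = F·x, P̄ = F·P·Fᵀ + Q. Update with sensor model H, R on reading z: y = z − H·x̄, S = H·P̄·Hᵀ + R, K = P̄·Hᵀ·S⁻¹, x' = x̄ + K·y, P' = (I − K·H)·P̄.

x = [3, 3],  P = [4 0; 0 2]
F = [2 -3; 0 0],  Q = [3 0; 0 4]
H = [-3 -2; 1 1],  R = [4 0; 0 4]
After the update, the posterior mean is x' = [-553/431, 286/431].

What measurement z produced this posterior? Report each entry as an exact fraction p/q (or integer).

z = [3, 1]

x̄ = F·x = [-3, 0]
P̄ = F·P·Fᵀ + Q = [37 0; 0 4]
S = H·P̄·Hᵀ + R = [353 -119; -119 45]
K = P̄·Hᵀ·S⁻¹ = [-148/431 -37/431; 29/431 115/431]
x' − x̄ = [740/431, 286/431] = K·y
y = (KᵀK)⁻¹·Kᵀ·(x' − x̄) = [-6, 4]
z = y + H·x̄ = [-6, 4] + [9, -3] = [3, 1]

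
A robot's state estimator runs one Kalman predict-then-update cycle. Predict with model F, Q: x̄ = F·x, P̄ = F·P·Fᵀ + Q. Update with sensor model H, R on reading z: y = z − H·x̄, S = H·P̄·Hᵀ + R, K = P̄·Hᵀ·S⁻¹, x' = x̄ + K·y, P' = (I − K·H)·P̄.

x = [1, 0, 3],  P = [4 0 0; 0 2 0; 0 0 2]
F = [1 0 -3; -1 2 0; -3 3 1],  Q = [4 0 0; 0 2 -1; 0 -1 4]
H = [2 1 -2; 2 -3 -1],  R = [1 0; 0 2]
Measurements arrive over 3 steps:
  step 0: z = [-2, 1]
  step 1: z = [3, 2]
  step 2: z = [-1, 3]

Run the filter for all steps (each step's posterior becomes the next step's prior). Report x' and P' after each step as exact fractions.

step 0: x' = [-186538/40009, -76944/40009, -183823/40009], P' = [303150/40009 89982/40009 342302/40009; 89982/40009 33811/40009 102521/40009; 342302/40009 102521/40009 395405/40009]
step 1: x' = [870543461/235969119, 202926440/235969119, 617967316/235969119], P' = [2243525333/235969119 627000386/235969119 2511562156/235969119; 627000386/235969119 215978675/235969119 706575121/235969119; 2511562156/235969119 706575121/235969119 2863046861/235969119]
step 2: x' = [-7814251313620/1478996862313, -3679068367824/1478996862313, -8941620213171/1478996862313], P' = [16124320502658/1478996862313 4527392353206/1478996862313 18075720611396/1478996862313; 4527392353206/1478996862313 1526669859901/1478996862313 5104658980063/1478996862313; 18075720611396/1478996862313 5104658980063/1478996862313 20585759700491/1478996862313]

step 0: x̄ = F·x = [-8, -1, 0]
step 0: P̄ = F·P·Fᵀ + Q = [26 -4 -18; -4 14 23; -18 23 60]
step 0: y = z − H·x̄ = [15, 14]
step 0: S = H·P̄·Hᵀ + R = [395 421; 421 550]
step 0: K = P̄·Hᵀ·S⁻¹ = [11678/40009 -2974/40009; 8733/40009 -11995/40009; -3685/40009 -9182/40009]
step 0: x' = x̄ + K·y = [-186538/40009, -76944/40009, -183823/40009]
step 0: P' = (I − K·H)·P̄ = [303150/40009 89982/40009 342302/40009; 89982/40009 33811/40009 102521/40009; 342302/40009 102521/40009 395405/40009]
step 1: x̄ = F·x = [364931/40009, 32650/40009, 144959/40009]
step 1: P̄ = F·P·Fᵀ + Q = [1968019/40009 288594/40009 674612/40009; 288594/40009 158484/40009 125209/40009; 674612/40009 125209/40009 529728/40009]
step 1: y = z − H·x̄ = [-352567/40009, -406935/40009]
step 1: S = H·P̄·Hᵀ + R = [5446125/40009 3880077/40009; 3880077/40009 4497856/40009]
step 1: K = P̄·Hᵀ·S⁻¹ = [90926740/235969119 15747892/78656373; 56829205/235969119 -16751729/78656373; 3605711/235969119 6725348/78656373]
step 1: x' = x̄ + K·y = [870543461/235969119, 202926440/235969119, 617967316/235969119]
step 1: P' = (I − K·H)·P̄ = [2243525333/235969119 627000386/235969119 2511562156/235969119; 627000386/235969119 215978675/235969119 706575121/235969119; 2511562156/235969119 706575121/235969119 2863046861/235969119]
step 2: x̄ = F·x = [-983358487/235969119, -464690581/235969119, -1384883747/235969119]
step 2: P̄ = F·P·Fᵀ + Q = [13885450622/235969119 2305711181/235969119 5317730047/235969119; 2305711181/235969119 1071376727/235969119 1049063542/235969119; 5317730047/235969119 1049063542/235969119 3826530251/235969119]
step 2: y = z − H·x̄ = [-574329058/235969119, -1288039/2913199]
step 2: S = H·P̄·Hᵀ + R = [34640019518/235969119 297491673/2913199; 297491673/2913199 331328252/2913199]
step 2: K = P̄·Hᵀ·S⁻¹ = [624592135730/1478996862313 295371667151/1478996862313; 372136606187/1478996862313 -314941926677/1478996862313; 84580801873/1478996862313 125852291056/1478996862313]
step 2: x' = x̄ + K·y = [-7814251313620/1478996862313, -3679068367824/1478996862313, -8941620213171/1478996862313]
step 2: P' = (I − K·H)·P̄ = [16124320502658/1478996862313 4527392353206/1478996862313 18075720611396/1478996862313; 4527392353206/1478996862313 1526669859901/1478996862313 5104658980063/1478996862313; 18075720611396/1478996862313 5104658980063/1478996862313 20585759700491/1478996862313]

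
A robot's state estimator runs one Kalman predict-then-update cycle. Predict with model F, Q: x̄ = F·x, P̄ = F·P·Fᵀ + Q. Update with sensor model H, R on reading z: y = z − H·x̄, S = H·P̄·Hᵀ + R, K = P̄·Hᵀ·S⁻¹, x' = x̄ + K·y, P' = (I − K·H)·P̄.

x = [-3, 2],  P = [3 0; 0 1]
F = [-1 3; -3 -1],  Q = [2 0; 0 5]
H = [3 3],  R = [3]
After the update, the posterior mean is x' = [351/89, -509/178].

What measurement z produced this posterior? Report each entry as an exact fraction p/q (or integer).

z = [3]

x̄ = F·x = [9, 7]
P̄ = F·P·Fᵀ + Q = [14 6; 6 33]
S = H·P̄·Hᵀ + R = [534]
K = P̄·Hᵀ·S⁻¹ = [10/89; 39/178]
x' − x̄ = [-450/89, -1755/178] = K·y
y = (KᵀK)⁻¹·Kᵀ·(x' − x̄) = [-45]
z = y + H·x̄ = [-45] + [48] = [3]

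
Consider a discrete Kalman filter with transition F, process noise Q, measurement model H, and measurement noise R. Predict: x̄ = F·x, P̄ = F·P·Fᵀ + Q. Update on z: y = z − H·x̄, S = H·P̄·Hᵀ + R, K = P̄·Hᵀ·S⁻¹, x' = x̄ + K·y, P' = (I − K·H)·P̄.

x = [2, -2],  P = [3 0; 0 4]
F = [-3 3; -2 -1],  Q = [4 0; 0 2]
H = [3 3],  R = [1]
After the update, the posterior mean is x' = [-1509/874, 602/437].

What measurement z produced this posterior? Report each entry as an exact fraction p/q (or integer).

z = [-1]

x̄ = F·x = [-12, -2]
P̄ = F·P·Fᵀ + Q = [67 6; 6 18]
S = H·P̄·Hᵀ + R = [874]
K = P̄·Hᵀ·S⁻¹ = [219/874; 36/437]
x' − x̄ = [8979/874, 1476/437] = K·y
y = (KᵀK)⁻¹·Kᵀ·(x' − x̄) = [41]
z = y + H·x̄ = [41] + [-42] = [-1]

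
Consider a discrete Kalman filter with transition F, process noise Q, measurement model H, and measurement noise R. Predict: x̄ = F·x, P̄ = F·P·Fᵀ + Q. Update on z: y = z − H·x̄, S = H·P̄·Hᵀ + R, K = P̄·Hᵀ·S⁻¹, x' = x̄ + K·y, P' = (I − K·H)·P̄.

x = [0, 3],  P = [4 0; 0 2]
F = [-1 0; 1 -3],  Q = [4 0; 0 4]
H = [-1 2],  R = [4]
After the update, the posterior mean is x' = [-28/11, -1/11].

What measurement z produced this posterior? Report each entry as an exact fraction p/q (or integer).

z = [3]

x̄ = F·x = [0, -9]
P̄ = F·P·Fᵀ + Q = [8 -4; -4 26]
S = H·P̄·Hᵀ + R = [132]
K = P̄·Hᵀ·S⁻¹ = [-4/33; 14/33]
x' − x̄ = [-28/11, 98/11] = K·y
y = (KᵀK)⁻¹·Kᵀ·(x' − x̄) = [21]
z = y + H·x̄ = [21] + [-18] = [3]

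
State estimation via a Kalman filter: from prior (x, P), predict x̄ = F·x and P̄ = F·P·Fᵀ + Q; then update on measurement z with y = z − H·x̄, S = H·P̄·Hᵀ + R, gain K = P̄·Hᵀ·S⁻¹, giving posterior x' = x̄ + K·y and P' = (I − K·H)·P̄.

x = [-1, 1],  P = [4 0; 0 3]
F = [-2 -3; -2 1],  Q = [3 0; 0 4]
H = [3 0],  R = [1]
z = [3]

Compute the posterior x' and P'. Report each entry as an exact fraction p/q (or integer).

x̄ = F·x = [-1, 3]
P̄ = F·P·Fᵀ + Q = [46 7; 7 23]
y = z − H·x̄ = [6]
S = H·P̄·Hᵀ + R = [415]
K = P̄·Hᵀ·S⁻¹ = [138/415; 21/415]
x' = x̄ + K·y = [413/415, 1371/415]
P' = (I − K·H)·P̄ = [46/415 7/415; 7/415 9104/415]

x' = [413/415, 1371/415]
P' = [46/415 7/415; 7/415 9104/415]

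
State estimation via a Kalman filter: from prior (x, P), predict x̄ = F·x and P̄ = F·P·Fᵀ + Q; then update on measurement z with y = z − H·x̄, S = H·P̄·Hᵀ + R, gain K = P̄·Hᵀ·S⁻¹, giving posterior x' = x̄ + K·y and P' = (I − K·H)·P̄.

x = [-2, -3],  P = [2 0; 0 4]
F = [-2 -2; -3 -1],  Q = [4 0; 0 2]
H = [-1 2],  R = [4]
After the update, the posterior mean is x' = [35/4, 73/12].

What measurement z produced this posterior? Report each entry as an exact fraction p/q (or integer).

x̄ = F·x = [10, 9]
P̄ = F·P·Fᵀ + Q = [28 20; 20 24]
S = H·P̄·Hᵀ + R = [48]
K = P̄·Hᵀ·S⁻¹ = [1/4; 7/12]
x' − x̄ = [-5/4, -35/12] = K·y
y = (KᵀK)⁻¹·Kᵀ·(x' − x̄) = [-5]
z = y + H·x̄ = [-5] + [8] = [3]

z = [3]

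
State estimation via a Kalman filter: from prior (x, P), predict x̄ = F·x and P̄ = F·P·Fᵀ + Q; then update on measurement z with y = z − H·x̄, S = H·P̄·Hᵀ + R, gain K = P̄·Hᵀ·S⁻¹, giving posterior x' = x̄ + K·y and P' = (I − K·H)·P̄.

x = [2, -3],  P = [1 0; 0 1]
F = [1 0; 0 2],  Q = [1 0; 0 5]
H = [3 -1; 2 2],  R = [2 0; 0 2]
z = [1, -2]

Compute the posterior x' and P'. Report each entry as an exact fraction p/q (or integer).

x̄ = F·x = [2, -6]
P̄ = F·P·Fᵀ + Q = [2 0; 0 9]
y = z − H·x̄ = [-11, 6]
S = H·P̄·Hᵀ + R = [29 -6; -6 46]
K = P̄·Hᵀ·S⁻¹ = [150/649 76/649; -153/649 234/649]
x' = x̄ + K·y = [104/649, -807/649]
P' = (I − K·H)·P̄ = [94/649 -18/649; -18/649 252/649]

x' = [104/649, -807/649]
P' = [94/649 -18/649; -18/649 252/649]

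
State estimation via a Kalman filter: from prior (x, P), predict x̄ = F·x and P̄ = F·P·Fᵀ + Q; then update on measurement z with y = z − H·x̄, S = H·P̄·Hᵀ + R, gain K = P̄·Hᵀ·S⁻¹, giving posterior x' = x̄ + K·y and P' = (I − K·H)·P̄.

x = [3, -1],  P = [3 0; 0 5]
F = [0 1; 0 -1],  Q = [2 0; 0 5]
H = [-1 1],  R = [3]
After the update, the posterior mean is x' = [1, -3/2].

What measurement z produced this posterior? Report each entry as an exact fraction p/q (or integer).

x̄ = F·x = [-1, 1]
P̄ = F·P·Fᵀ + Q = [7 -5; -5 10]
S = H·P̄·Hᵀ + R = [30]
K = P̄·Hᵀ·S⁻¹ = [-2/5; 1/2]
x' − x̄ = [2, -5/2] = K·y
y = (KᵀK)⁻¹·Kᵀ·(x' − x̄) = [-5]
z = y + H·x̄ = [-5] + [2] = [-3]

z = [-3]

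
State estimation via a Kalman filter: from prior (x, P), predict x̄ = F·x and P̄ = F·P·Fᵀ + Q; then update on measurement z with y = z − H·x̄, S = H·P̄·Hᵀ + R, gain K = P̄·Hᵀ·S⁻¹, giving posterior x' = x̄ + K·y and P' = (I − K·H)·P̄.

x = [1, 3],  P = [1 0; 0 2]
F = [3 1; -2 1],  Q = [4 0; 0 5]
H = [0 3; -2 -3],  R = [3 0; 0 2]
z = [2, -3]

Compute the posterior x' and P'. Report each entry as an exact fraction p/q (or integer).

x̄ = F·x = [6, 1]
P̄ = F·P·Fᵀ + Q = [15 -4; -4 11]
y = z − H·x̄ = [-1, 12]
S = H·P̄·Hᵀ + R = [102 -75; -75 113]
K = P̄·Hᵀ·S⁻¹ = [-902/1967 -912/1967; 618/1967 -25/1967]
x' = x̄ + K·y = [1760/1967, 1049/1967]
P' = (I − K·H)·P̄ = [2265/1967 -902/1967; -902/1967 618/1967]

x' = [1760/1967, 1049/1967]
P' = [2265/1967 -902/1967; -902/1967 618/1967]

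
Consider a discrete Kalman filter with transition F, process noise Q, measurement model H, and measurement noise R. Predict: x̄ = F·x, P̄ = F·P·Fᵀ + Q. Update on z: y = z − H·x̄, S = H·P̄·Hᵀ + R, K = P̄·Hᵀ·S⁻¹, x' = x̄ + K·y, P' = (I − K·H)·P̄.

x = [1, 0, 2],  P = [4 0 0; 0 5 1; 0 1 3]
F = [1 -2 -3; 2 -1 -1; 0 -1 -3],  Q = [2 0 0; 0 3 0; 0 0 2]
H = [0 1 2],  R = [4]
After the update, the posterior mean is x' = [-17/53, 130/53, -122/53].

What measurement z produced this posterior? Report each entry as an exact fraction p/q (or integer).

z = [-2]

x̄ = F·x = [-5, 0, -6]
P̄ = F·P·Fᵀ + Q = [65 32 46; 32 29 18; 46 18 40]
S = H·P̄·Hᵀ + R = [265]
K = P̄·Hᵀ·S⁻¹ = [124/265; 13/53; 98/265]
x' − x̄ = [248/53, 130/53, 196/53] = K·y
y = (KᵀK)⁻¹·Kᵀ·(x' − x̄) = [10]
z = y + H·x̄ = [10] + [-12] = [-2]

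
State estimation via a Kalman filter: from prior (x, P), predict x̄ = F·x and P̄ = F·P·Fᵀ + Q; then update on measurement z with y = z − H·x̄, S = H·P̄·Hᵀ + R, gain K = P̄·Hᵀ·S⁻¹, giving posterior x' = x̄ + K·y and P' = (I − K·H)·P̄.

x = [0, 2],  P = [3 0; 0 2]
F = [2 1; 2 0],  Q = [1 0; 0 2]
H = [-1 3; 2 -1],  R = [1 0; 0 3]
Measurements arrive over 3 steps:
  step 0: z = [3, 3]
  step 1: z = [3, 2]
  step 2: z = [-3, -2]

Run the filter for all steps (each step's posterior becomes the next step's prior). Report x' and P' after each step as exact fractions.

step 0: x̄ = F·x = [2, 0]
step 0: P̄ = F·P·Fᵀ + Q = [15 12; 12 14]
step 0: y = z − H·x̄ = [5, -1]
step 0: S = H·P̄·Hᵀ + R = [70 12; 12 29]
step 0: K = P̄·Hᵀ·S⁻¹ = [393/1886 504/943; 375/943 170/943]
step 0: x' = x̄ + K·y = [4729/1886, 1705/943]
step 0: P' = (I − K·H)·P̄ = [1893/1886 381/943; 381/943 252/943]
step 1: x̄ = F·x = [6434/943, 4729/943]
step 1: P̄ = F·P·Fᵀ + Q = [6505/943 4548/943; 4548/943 5672/943]
step 1: y = z − H·x̄ = [-4924/943, -6253/943]
step 1: S = H·P̄·Hᵀ + R = [31208/943 1810/943; 1810/943 16329/943]
step 1: K = P̄·Hᵀ·S⁻¹ = [107377/536924 133171/268462; 52331/134231 22346/134231]
step 1: x' = x̄ + K·y = [668297/268462, 251719/134231]
step 1: P' = (I − K·H)·P̄ = [500891/536924 50689/134231; 50689/134231 34340/134231]
step 2: x̄ = F·x = [920016/134231, 668297/134231]
step 2: P̄ = F·P·Fᵀ + Q = [872218/134231 602269/134231; 602269/134231 769353/134231]
step 2: y = z − H·x̄ = [-1487568/134231, -1440197/134231]
step 2: S = H·P̄·Hᵀ + R = [4317012/134231 163388/134231; 163388/134231 2251842/134231]
step 2: K = P̄·Hᵀ·S⁻¹ = [7144141/36111380 4449464/9027845; 702160/1805569 595985/3611138]
step 2: x' = x̄ + K·y = [-1131172/1805569, -3978549/3611138]
step 2: P' = (I − K·H)·P̄ = [33464969/36111380 1353637/3611138; 1353637/3611138 919319/3611138]

step 0: x' = [4729/1886, 1705/943], P' = [1893/1886 381/943; 381/943 252/943]
step 1: x' = [668297/268462, 251719/134231], P' = [500891/536924 50689/134231; 50689/134231 34340/134231]
step 2: x' = [-1131172/1805569, -3978549/3611138], P' = [33464969/36111380 1353637/3611138; 1353637/3611138 919319/3611138]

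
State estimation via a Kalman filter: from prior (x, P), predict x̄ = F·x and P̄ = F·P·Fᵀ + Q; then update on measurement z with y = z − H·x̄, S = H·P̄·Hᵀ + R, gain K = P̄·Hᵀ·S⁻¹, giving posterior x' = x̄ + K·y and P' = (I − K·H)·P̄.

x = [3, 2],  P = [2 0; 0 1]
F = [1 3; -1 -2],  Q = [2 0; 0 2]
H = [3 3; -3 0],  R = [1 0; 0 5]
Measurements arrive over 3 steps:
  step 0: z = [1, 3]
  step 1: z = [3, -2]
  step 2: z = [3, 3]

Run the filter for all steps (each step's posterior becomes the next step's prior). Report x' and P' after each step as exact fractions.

step 0: x' = [-1662/3587, 2611/3587], P' = [1865/3587 -1840/3587; -1840/3587 2200/3587]
step 1: x' = [3854901/4357834, 341291/4357834], P' = [1997355/4357834 -1937685/4357834; -1937685/4357834 2342427/4357834]
step 2: x' = [-2458710027/4963485347, 6971462389/4963485347], P' = [2251042690/4963485347 -2182016370/4963485347; -2182016370/4963485347 2641898647/4963485347]

step 0: x̄ = F·x = [9, -7]
step 0: P̄ = F·P·Fᵀ + Q = [13 -8; -8 8]
step 0: y = z − H·x̄ = [-5, 30]
step 0: S = H·P̄·Hᵀ + R = [46 -45; -45 122]
step 0: K = P̄·Hᵀ·S⁻¹ = [75/3587 -1119/3587; 1080/3587 1104/3587]
step 0: x' = x̄ + K·y = [-1662/3587, 2611/3587]
step 0: P' = (I − K·H)·P̄ = [1865/3587 -1840/3587; -1840/3587 2200/3587]
step 1: x̄ = F·x = [363/211, -3560/3587]
step 1: P̄ = F·P·Fᵀ + Q = [1047/211 -345/211; -345/211 10479/3587]
step 1: y = z − H·x̄ = [2928/3587, 667/211]
step 1: S = H·P̄·Hᵀ + R = [152519/3587 -6318/211; -6318/211 10478/211]
step 1: K = P̄·Hᵀ·S⁻¹ = [6885/167609 -1198413/4357834; 46701/167609 1162611/4357834]
step 1: x' = x̄ + K·y = [3854901/4357834, 341291/4357834]
step 1: P' = (I − K·H)·P̄ = [1997355/4357834 -1937685/4357834; -1937685/4357834 2342427/4357834]
step 2: x̄ = F·x = [2439387/2178917, -4537483/4357834]
step 2: P̄ = F·P·Fᵀ + Q = [10084378/2178917 -3181746/2178917; -3181746/2178917 12331991/4357834]
step 2: y = z − H·x̄ = [12049629/4357834, 13854912/2178917]
step 2: S = H·P̄·Hᵀ + R = [182321701/4357834 -62123688/2178917; -62123688/2178917 101653987/2178917]
step 2: K = P̄·Hᵀ·S⁻¹ = [207078960/4963485347 -1350625614/4963485347; 1379646831/4963485347 1309209822/4963485347]
step 2: x' = x̄ + K·y = [-2458710027/4963485347, 6971462389/4963485347]
step 2: P' = (I − K·H)·P̄ = [2251042690/4963485347 -2182016370/4963485347; -2182016370/4963485347 2641898647/4963485347]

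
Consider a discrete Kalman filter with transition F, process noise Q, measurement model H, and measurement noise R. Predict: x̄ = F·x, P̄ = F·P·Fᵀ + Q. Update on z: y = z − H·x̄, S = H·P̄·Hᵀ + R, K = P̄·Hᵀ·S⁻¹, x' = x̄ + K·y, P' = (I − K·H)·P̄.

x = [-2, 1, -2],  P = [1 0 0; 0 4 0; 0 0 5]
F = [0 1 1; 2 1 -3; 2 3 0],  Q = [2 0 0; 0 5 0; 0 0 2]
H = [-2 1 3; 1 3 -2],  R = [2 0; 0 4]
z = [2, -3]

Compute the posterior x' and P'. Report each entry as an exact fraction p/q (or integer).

x' = [9524/12917, -4539/12917, 16373/12917]
P' = [790416/167921 3872/12917 515594/167921; 3872/12917 4860/12917 2566/12917; 515594/167921 2566/12917 366414/167921]

x̄ = F·x = [-1, 3, -1]
P̄ = F·P·Fᵀ + Q = [11 -11 12; -11 58 16; 12 16 42]
y = z − H·x̄ = [0, -13]
S = H·P̄·Hᵀ + R = [478 151; 151 399]
K = P̄·Hᵀ·S⁻¹ = [8143/167921 -22441/167921; 2407/12917 3330/12917; 50706/167921 -29290/167921]
x' = x̄ + K·y = [9524/12917, -4539/12917, 16373/12917]
P' = (I − K·H)·P̄ = [790416/167921 3872/12917 515594/167921; 3872/12917 4860/12917 2566/12917; 515594/167921 2566/12917 366414/167921]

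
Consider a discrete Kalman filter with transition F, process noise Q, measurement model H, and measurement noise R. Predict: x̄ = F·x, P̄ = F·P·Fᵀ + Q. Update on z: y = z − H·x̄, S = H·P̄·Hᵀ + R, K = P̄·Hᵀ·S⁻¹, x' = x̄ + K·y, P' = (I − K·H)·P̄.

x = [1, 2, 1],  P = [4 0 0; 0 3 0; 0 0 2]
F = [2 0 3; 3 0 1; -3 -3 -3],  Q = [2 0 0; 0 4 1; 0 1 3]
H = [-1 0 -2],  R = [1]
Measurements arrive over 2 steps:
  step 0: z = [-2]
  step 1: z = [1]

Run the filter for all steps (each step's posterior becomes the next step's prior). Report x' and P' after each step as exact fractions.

step 0: x' = [17/205, -272/205, 186/205], P' = [5076/205 3654/205 -2562/205; 3654/205 5906/205 -1853/205; -2562/205 -1853/205 1344/205]
step 1: x' = [1127120/356199, 919133/356199, -247018/118733], P' = [2233910/356199 3972518/356199 -375097/118733; 3972518/356199 20449760/356199 -676400/118733; -375097/118733 -676400/118733 218604/118733]

step 0: x̄ = F·x = [5, 4, -12]
step 0: P̄ = F·P·Fᵀ + Q = [36 30 -42; 30 42 -41; -42 -41 84]
step 0: y = z − H·x̄ = [-21]
step 0: S = H·P̄·Hᵀ + R = [205]
step 0: K = P̄·Hᵀ·S⁻¹ = [48/205; 52/205; -126/205]
step 0: x' = x̄ + K·y = [17/205, -272/205, 186/205]
step 0: P' = (I − K·H)·P̄ = [5076/205 3654/205 -2562/205; 3654/205 5906/205 -1853/205; -2562/205 -1853/205 1344/205]
step 1: x̄ = F·x = [592/205, 237/205, 207/205]
step 1: P̄ = F·P·Fᵀ + Q = [2066/205 6306/205 -9369/205; 6306/205 32476/205 -46094/205; -9369/205 -46094/205 97851/205]
step 1: y = z − H·x̄ = [1211/205]
step 1: S = H·P̄·Hᵀ + R = [356199/205]
step 1: K = P̄·Hᵀ·S⁻¹ = [16672/356199; 85882/356199; -62111/118733]
step 1: x' = x̄ + K·y = [1127120/356199, 919133/356199, -247018/118733]
step 1: P' = (I − K·H)·P̄ = [2233910/356199 3972518/356199 -375097/118733; 3972518/356199 20449760/356199 -676400/118733; -375097/118733 -676400/118733 218604/118733]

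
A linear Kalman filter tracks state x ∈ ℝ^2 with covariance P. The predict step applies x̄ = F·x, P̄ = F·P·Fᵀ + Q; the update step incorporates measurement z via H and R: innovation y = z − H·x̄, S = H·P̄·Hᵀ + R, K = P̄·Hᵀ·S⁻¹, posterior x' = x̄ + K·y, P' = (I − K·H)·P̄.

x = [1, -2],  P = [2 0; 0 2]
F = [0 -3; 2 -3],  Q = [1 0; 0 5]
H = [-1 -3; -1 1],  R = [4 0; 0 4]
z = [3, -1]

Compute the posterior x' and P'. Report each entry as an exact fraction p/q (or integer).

x' = [69/742, -685/742]
P' = [1363/742 -229/742; -229/742 327/742]

x̄ = F·x = [6, 8]
P̄ = F·P·Fᵀ + Q = [19 18; 18 31]
y = z − H·x̄ = [33, -3]
S = H·P̄·Hᵀ + R = [410 -38; -38 18]
K = P̄·Hᵀ·S⁻¹ = [-169/742 -199/371; -94/371 139/742]
x' = x̄ + K·y = [69/742, -685/742]
P' = (I − K·H)·P̄ = [1363/742 -229/742; -229/742 327/742]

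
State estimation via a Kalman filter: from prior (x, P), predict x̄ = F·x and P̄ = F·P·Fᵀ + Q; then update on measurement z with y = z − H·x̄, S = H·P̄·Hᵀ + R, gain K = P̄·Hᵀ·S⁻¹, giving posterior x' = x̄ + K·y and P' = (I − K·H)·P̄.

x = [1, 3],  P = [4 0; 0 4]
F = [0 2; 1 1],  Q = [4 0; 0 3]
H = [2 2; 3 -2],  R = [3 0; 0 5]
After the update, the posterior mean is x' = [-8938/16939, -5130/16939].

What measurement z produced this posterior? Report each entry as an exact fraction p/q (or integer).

x̄ = F·x = [6, 4]
P̄ = F·P·Fᵀ + Q = [20 8; 8 11]
S = H·P̄·Hᵀ + R = [191 92; 92 133]
K = P̄·Hᵀ·S⁻¹ = [3400/16939 3252/16939; 4870/16939 -3114/16939]
x' − x̄ = [-110572/16939, -72886/16939] = K·y
y = (KᵀK)⁻¹·Kᵀ·(x' − x̄) = [-22, -11]
z = y + H·x̄ = [-22, -11] + [20, 10] = [-2, -1]

z = [-2, -1]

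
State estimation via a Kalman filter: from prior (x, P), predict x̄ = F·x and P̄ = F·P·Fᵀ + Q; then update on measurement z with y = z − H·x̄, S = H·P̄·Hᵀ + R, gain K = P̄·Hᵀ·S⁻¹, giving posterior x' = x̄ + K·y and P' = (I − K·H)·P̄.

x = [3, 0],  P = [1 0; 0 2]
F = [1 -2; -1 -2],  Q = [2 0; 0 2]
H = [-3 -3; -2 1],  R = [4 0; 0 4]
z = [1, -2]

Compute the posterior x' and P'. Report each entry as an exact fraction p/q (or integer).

x̄ = F·x = [3, -3]
P̄ = F·P·Fᵀ + Q = [11 7; 7 11]
y = z − H·x̄ = [1, 7]
S = H·P̄·Hᵀ + R = [328 54; 54 31]
K = P̄·Hᵀ·S⁻¹ = [-216/1813 -501/1813; -54/259 69/259]
x' = x̄ + K·y = [1716/1813, -348/259]
P' = (I − K·H)·P̄ = [764/1813 -68/259; -68/259 20/37]

x' = [1716/1813, -348/259]
P' = [764/1813 -68/259; -68/259 20/37]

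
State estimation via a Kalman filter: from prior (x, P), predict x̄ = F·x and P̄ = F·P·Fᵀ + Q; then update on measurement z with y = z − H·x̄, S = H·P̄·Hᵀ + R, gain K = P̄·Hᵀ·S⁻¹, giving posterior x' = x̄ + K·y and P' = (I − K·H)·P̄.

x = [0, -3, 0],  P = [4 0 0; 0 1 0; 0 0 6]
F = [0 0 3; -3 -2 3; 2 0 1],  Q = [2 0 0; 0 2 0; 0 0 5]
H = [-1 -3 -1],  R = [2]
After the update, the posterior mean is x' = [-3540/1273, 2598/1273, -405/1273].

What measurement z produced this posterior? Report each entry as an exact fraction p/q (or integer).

x̄ = F·x = [0, 6, 0]
P̄ = F·P·Fᵀ + Q = [56 54 18; 54 96 -6; 18 -6 27]
S = H·P̄·Hᵀ + R = [1273]
K = P̄·Hᵀ·S⁻¹ = [-236/1273; -336/1273; -27/1273]
x' − x̄ = [-3540/1273, -5040/1273, -405/1273] = K·y
y = (KᵀK)⁻¹·Kᵀ·(x' − x̄) = [15]
z = y + H·x̄ = [15] + [-18] = [-3]

z = [-3]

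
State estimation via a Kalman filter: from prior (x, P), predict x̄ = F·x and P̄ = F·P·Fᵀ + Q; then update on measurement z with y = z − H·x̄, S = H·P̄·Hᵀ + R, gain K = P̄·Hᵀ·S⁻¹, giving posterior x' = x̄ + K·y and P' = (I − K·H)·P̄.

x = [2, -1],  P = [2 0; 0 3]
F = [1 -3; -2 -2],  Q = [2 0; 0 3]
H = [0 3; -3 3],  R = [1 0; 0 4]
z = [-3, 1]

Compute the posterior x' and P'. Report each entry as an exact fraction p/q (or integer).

x̄ = F·x = [5, -2]
P̄ = F·P·Fᵀ + Q = [31 14; 14 23]
y = z − H·x̄ = [3, 22]
S = H·P̄·Hᵀ + R = [208 81; 81 238]
K = P̄·Hᵀ·S⁻¹ = [14127/42943 -14010/42943; 14235/42943 27/42943]
x' = x̄ + K·y = [-51124/42943, -42587/42943]
P' = (I − K·H)·P̄ = [23389/42943 4709/42943; 4709/42943 4745/42943]

x' = [-51124/42943, -42587/42943]
P' = [23389/42943 4709/42943; 4709/42943 4745/42943]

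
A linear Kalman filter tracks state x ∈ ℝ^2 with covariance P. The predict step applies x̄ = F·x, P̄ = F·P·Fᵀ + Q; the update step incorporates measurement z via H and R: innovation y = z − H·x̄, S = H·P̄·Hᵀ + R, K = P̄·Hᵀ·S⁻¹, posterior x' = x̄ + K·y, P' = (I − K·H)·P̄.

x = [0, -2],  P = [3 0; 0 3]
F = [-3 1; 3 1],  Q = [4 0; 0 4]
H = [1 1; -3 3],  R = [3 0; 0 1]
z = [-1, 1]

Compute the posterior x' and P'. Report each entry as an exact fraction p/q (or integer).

x' = [-20722/24035, -12718/24035]
P' = [16342/24035 15008/24035; 15008/24035 16342/24035]

x̄ = F·x = [-2, -2]
P̄ = F·P·Fᵀ + Q = [34 -24; -24 34]
y = z − H·x̄ = [3, 1]
S = H·P̄·Hᵀ + R = [23 0; 0 1045]
K = P̄·Hᵀ·S⁻¹ = [10/23 -174/1045; 10/23 174/1045]
x' = x̄ + K·y = [-20722/24035, -12718/24035]
P' = (I − K·H)·P̄ = [16342/24035 15008/24035; 15008/24035 16342/24035]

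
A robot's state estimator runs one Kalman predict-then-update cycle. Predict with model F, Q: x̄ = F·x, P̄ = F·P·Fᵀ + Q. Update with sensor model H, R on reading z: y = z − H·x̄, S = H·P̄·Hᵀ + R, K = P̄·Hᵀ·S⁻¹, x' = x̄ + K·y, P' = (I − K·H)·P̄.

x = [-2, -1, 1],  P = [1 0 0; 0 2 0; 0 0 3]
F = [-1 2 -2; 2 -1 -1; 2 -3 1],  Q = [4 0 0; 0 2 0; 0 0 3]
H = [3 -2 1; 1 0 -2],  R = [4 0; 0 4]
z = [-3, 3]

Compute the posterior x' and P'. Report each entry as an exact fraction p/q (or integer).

x̄ = F·x = [-2, -4, 0]
P̄ = F·P·Fᵀ + Q = [25 0 -20; 0 11 7; -20 7 28]
y = z − H·x̄ = [-5, 5]
S = H·P̄·Hᵀ + R = [153 147; 147 221]
K = P̄·Hᵀ·S⁻¹ = [650/3051 155/1017; -419/4068 7/1356; 503/6102 -811/2034]
x' = x̄ + K·y = [-7027/3051, -3518/1017, -7340/3051]
P' = (I − K·H)·P̄ = [10300/3051 5420/1017 4220/3051; 5420/1017 12919/1356 5399/2034; 4220/3051 5399/2034 4543/3051]

x' = [-7027/3051, -3518/1017, -7340/3051]
P' = [10300/3051 5420/1017 4220/3051; 5420/1017 12919/1356 5399/2034; 4220/3051 5399/2034 4543/3051]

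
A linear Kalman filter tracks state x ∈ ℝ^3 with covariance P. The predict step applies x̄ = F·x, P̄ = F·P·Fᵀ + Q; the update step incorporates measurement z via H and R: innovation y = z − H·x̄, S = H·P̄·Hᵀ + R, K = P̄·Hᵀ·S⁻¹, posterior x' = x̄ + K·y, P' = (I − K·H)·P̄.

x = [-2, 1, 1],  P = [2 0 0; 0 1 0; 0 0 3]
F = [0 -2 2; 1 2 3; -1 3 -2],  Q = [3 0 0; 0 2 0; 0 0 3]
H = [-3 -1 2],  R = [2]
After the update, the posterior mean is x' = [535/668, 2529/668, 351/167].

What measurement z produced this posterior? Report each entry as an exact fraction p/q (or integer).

z = [-2]

x̄ = F·x = [0, 3, 3]
P̄ = F·P·Fᵀ + Q = [19 14 -18; 14 35 -14; -18 -14 26]
S = H·P̄·Hᵀ + R = [668]
K = P̄·Hᵀ·S⁻¹ = [-107/668; -105/668; 30/167]
x' − x̄ = [535/668, 525/668, -150/167] = K·y
y = (KᵀK)⁻¹·Kᵀ·(x' − x̄) = [-5]
z = y + H·x̄ = [-5] + [3] = [-2]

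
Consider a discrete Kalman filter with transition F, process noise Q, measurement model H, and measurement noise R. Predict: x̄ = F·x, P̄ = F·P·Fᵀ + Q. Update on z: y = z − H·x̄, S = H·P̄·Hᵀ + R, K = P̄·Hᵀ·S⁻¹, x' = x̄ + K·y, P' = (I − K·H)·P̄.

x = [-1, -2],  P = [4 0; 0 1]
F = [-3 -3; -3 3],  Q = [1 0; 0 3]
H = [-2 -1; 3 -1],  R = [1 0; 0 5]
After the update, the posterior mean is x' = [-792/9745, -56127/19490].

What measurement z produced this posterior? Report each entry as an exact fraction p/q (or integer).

z = [3, 2]

x̄ = F·x = [9, -3]
P̄ = F·P·Fᵀ + Q = [46 27; 27 48]
S = H·P̄·Hᵀ + R = [341 -255; -255 305]
K = P̄·Hᵀ·S⁻¹ = [-799/3898 3753/19490; -4539/7796 -14757/38980]
x' − x̄ = [-88497/9745, 2343/19490] = K·y
y = (KᵀK)⁻¹·Kᵀ·(x' − x̄) = [18, -28]
z = y + H·x̄ = [18, -28] + [-15, 30] = [3, 2]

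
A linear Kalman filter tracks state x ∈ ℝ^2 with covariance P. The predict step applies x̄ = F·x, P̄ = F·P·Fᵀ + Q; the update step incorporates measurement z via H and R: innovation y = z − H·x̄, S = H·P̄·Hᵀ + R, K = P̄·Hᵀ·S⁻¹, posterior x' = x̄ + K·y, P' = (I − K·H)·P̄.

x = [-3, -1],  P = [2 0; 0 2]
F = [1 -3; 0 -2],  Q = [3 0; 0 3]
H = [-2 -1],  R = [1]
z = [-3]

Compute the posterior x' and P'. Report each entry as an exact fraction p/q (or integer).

x̄ = F·x = [0, 2]
P̄ = F·P·Fᵀ + Q = [23 12; 12 11]
y = z − H·x̄ = [-1]
S = H·P̄·Hᵀ + R = [152]
K = P̄·Hᵀ·S⁻¹ = [-29/76; -35/152]
x' = x̄ + K·y = [29/76, 339/152]
P' = (I − K·H)·P̄ = [33/38 -103/76; -103/76 447/152]

x' = [29/76, 339/152]
P' = [33/38 -103/76; -103/76 447/152]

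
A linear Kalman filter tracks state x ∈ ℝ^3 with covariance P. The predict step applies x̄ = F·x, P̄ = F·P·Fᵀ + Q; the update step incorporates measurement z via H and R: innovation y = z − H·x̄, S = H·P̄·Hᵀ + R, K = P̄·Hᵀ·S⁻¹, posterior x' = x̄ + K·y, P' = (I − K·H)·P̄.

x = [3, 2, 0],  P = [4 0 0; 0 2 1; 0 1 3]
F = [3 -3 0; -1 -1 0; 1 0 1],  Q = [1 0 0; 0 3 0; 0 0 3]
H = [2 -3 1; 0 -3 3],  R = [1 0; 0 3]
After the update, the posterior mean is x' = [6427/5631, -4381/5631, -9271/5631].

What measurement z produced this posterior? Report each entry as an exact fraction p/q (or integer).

x̄ = F·x = [3, -5, 3]
P̄ = F·P·Fᵀ + Q = [55 -6 9; -6 9 -5; 9 -5 10]
S = H·P̄·Hᵀ + R = [450 261; 261 264]
K = P̄·Hᵀ·S⁻¹ = [8141/16893 -1723/5631; -218/16893 -824/5631; -131/16893 1003/5631]
x' − x̄ = [-10466/5631, 23774/5631, -26164/5631] = K·y
y = (KᵀK)⁻¹·Kᵀ·(x' − x̄) = [-21, -27]
z = y + H·x̄ = [-21, -27] + [24, 24] = [3, -3]

z = [3, -3]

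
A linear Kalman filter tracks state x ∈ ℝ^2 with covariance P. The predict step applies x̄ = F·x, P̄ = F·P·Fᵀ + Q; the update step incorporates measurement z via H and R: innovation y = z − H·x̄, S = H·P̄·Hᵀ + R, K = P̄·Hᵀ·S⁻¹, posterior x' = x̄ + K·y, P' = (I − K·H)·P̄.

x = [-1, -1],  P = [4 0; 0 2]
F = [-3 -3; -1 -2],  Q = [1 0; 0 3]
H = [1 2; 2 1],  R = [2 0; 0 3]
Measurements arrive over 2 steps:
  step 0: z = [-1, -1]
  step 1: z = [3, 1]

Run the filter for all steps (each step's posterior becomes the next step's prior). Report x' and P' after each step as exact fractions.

step 0: x̄ = F·x = [6, 3]
step 0: P̄ = F·P·Fᵀ + Q = [55 24; 24 15]
step 0: y = z − H·x̄ = [-13, -16]
step 0: S = H·P̄·Hᵀ + R = [213 260; 260 334]
step 0: K = P̄·Hᵀ·S⁻¹ = [-219/1771 881/1771; 36/77 -27/154]
step 0: x' = x̄ + K·y = [-89/253, -3/11]
step 0: P' = (I − K·H)·P̄ = [1908/1771 -51/77; -51/77 123/154]
step 1: x̄ = F·x = [474/253, 227/253]
step 1: P̄ = F·P·Fᵀ + Q = [3017/506 522/253; 522/253 8187/1771]
step 1: y = z − H·x̄ = [-169/253, -922/253]
step 1: S = H·P̄·Hᵀ + R = [122931/3542 55763/1771; 55763/1771 70354/1771]
step 1: K = P̄·Hᵀ·S⁻¹ = [-5016/48997 42457/97994; 307737/685958 -185673/1371916]
step 1: x' = x̄ + K·y = [17785/48997, 374111/342979]
step 1: P' = (I − K·H)·P̄ = [45801/48997 -55833/97994; -55833/97994 1006305/1371916]

step 0: x' = [-89/253, -3/11], P' = [1908/1771 -51/77; -51/77 123/154]
step 1: x' = [17785/48997, 374111/342979], P' = [45801/48997 -55833/97994; -55833/97994 1006305/1371916]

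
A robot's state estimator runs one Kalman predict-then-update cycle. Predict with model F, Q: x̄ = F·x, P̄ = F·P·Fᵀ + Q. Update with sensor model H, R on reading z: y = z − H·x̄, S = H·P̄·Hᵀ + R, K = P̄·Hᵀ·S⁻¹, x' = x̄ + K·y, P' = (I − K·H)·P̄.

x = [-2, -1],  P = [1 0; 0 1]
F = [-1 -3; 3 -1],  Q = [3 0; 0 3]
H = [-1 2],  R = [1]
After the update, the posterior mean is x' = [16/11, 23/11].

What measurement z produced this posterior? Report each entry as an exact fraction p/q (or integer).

x̄ = F·x = [5, -5]
P̄ = F·P·Fᵀ + Q = [13 0; 0 13]
S = H·P̄·Hᵀ + R = [66]
K = P̄·Hᵀ·S⁻¹ = [-13/66; 13/33]
x' − x̄ = [-39/11, 78/11] = K·y
y = (KᵀK)⁻¹·Kᵀ·(x' − x̄) = [18]
z = y + H·x̄ = [18] + [-15] = [3]

z = [3]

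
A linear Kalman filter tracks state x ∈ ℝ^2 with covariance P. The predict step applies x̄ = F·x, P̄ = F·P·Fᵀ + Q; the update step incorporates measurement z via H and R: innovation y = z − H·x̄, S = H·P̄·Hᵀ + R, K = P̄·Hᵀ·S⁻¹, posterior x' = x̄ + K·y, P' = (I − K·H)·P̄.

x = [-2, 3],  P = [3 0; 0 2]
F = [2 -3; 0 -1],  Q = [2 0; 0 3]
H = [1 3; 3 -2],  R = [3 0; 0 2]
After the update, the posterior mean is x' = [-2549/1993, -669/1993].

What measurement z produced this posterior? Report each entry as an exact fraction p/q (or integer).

z = [-2, -3]

x̄ = F·x = [-13, -3]
P̄ = F·P·Fᵀ + Q = [32 6; 6 5]
S = H·P̄·Hᵀ + R = [116 108; 108 238]
K = P̄·Hᵀ·S⁻¹ = [707/3986 543/1993; 2067/7972 -335/3986]
x' − x̄ = [23360/1993, 5310/1993] = K·y
y = (KᵀK)⁻¹·Kᵀ·(x' − x̄) = [20, 30]
z = y + H·x̄ = [20, 30] + [-22, -33] = [-2, -3]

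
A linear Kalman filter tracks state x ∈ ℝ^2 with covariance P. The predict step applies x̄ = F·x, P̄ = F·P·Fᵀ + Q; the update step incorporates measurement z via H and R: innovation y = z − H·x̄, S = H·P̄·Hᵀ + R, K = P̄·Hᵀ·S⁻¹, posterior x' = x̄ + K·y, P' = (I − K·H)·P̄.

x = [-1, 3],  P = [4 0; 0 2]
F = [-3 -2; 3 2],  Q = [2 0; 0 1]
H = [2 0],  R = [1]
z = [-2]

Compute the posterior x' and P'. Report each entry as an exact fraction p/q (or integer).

x' = [-187/185, 203/185]
P' = [46/185 -44/185; -44/185 581/185]

x̄ = F·x = [-3, 3]
P̄ = F·P·Fᵀ + Q = [46 -44; -44 45]
y = z − H·x̄ = [4]
S = H·P̄·Hᵀ + R = [185]
K = P̄·Hᵀ·S⁻¹ = [92/185; -88/185]
x' = x̄ + K·y = [-187/185, 203/185]
P' = (I − K·H)·P̄ = [46/185 -44/185; -44/185 581/185]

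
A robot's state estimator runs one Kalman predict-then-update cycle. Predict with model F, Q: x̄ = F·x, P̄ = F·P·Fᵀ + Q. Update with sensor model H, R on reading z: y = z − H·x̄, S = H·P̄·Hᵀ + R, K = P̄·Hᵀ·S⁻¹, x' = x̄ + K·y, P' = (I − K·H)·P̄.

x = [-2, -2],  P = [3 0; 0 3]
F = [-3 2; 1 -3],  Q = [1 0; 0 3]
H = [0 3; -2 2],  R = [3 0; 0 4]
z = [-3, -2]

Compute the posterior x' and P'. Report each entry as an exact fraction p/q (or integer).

x' = [53/100, -77/100]
P' = [601/500 141/500; 141/500 39/125]

x̄ = F·x = [2, 4]
P̄ = F·P·Fᵀ + Q = [40 -27; -27 33]
y = z − H·x̄ = [-15, -6]
S = H·P̄·Hᵀ + R = [300 360; 360 512]
K = P̄·Hᵀ·S⁻¹ = [141/500 -23/50; 39/125 3/200]
x' = x̄ + K·y = [53/100, -77/100]
P' = (I − K·H)·P̄ = [601/500 141/500; 141/500 39/125]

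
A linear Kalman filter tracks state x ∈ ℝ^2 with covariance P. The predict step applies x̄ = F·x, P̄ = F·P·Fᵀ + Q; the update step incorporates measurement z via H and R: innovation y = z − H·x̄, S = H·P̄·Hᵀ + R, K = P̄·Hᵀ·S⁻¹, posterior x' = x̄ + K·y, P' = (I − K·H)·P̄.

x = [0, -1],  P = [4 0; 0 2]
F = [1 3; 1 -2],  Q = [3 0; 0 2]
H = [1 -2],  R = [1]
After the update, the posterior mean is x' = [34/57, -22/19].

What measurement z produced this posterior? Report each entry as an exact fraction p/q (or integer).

x̄ = F·x = [-3, 2]
P̄ = F·P·Fᵀ + Q = [25 -8; -8 14]
S = H·P̄·Hᵀ + R = [114]
K = P̄·Hᵀ·S⁻¹ = [41/114; -6/19]
x' − x̄ = [205/57, -60/19] = K·y
y = (KᵀK)⁻¹·Kᵀ·(x' − x̄) = [10]
z = y + H·x̄ = [10] + [-7] = [3]

z = [3]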